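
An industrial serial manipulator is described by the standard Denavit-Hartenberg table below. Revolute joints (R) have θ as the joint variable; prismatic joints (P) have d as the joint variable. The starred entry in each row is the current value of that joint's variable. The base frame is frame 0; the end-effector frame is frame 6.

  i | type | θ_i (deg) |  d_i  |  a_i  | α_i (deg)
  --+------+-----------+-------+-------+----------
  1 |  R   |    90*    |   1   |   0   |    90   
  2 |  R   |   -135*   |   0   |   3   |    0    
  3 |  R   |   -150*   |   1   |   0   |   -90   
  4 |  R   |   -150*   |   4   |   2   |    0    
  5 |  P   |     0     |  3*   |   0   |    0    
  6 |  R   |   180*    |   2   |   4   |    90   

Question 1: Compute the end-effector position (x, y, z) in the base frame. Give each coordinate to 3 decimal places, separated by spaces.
0.000 -10.366 2.881

after link 1: o_1 = (0.0000, 0.0000, 1.0000)
after link 2: o_2 = (0.0000, -2.1213, -1.1213)
after link 3: o_3 = (1.0000, -2.1213, -1.1213)
after link 4: o_4 = (2.0000, -6.4333, -1.7591)
after link 5: o_5 = (2.0000, -9.3311, -0.9826)
after link 6: o_6 = (0.0000, -10.3664, 2.8811)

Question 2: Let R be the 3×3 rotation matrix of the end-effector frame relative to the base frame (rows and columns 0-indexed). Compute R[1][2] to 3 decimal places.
0.129

End-effector z-axis (col 2 of R) = (0.8660,0.1294,0.4830)
R[1][2] = 0.1294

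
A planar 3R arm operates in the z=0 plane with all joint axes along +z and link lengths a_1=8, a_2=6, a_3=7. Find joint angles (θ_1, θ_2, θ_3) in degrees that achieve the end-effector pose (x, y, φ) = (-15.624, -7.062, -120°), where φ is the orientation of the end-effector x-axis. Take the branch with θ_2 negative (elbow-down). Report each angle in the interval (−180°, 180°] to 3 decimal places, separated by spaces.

wrist centre = target − a_3·(cos φ, sin φ) = (-12.1240, -0.9998)
cos θ_2 = (147.9910−8²−6²)/(2·8·6) = 0.4999; θ_2 = -60.0062° (elbow-down)
β = atan2(-0.9998,-12.1240) = -175.2857°; ψ = atan2(-5.1965,10.9994) = -25.2875°
θ_1 = β − ψ = -149.9982°
θ_3 = φ − θ_1 − θ_2 = 90.0044° (wrapped to (-180°,180°])

-149.998 -60.006 90.004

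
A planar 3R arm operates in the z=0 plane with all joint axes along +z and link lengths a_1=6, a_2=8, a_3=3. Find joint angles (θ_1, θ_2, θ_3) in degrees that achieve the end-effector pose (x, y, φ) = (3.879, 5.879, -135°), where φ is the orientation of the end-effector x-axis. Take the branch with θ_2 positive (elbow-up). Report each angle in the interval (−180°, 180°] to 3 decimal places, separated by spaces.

wrist centre = target − a_3·(cos φ, sin φ) = (6.0003, 8.0003)
cos θ_2 = (100.0090−6²−8²)/(2·6·8) = 0.0001; θ_2 = 89.9946° (elbow-up)
β = atan2(8.0003,6.0003) = 53.1297°; ψ = atan2(8.0000,6.0007) = 53.1267°
θ_1 = β − ψ = 0.0031°
θ_3 = φ − θ_1 − θ_2 = 135.0023° (wrapped to (-180°,180°])

0.003 89.995 135.002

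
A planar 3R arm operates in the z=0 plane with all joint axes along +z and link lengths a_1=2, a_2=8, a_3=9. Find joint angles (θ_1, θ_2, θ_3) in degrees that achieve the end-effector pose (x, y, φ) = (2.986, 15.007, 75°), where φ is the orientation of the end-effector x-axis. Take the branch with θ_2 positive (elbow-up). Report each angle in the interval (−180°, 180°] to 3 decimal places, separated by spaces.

wrist centre = target − a_3·(cos φ, sin φ) = (0.6566, 6.3137)
cos θ_2 = (40.2936−2²−8²)/(2·2·8) = -0.8658; θ_2 = 149.9772° (elbow-up)
β = atan2(6.3137,0.6566) = 84.0625°; ψ = atan2(4.0028,-4.9266) = 140.9069°
θ_1 = β − ψ = -56.8444°
θ_3 = φ − θ_1 − θ_2 = -18.1328° (wrapped to (-180°,180°])

-56.844 149.977 -18.133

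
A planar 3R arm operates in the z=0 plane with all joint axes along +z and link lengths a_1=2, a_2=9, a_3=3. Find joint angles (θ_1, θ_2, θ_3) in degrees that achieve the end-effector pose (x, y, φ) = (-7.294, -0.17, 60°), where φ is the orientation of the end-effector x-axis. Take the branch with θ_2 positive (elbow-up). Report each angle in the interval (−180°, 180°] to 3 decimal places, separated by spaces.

119.996 90.005 -150.001

wrist centre = target − a_3·(cos φ, sin φ) = (-8.7940, -2.7681)
cos θ_2 = (84.9967−2²−9²)/(2·2·9) = -0.0001; θ_2 = 90.0053° (elbow-up)
β = atan2(-2.7681,-8.7940) = -162.5276°; ψ = atan2(9.0000,1.9992) = 77.4762°
θ_1 = β − ψ = -240.0039°
θ_3 = φ − θ_1 − θ_2 = -150.0014° (wrapped to (-180°,180°])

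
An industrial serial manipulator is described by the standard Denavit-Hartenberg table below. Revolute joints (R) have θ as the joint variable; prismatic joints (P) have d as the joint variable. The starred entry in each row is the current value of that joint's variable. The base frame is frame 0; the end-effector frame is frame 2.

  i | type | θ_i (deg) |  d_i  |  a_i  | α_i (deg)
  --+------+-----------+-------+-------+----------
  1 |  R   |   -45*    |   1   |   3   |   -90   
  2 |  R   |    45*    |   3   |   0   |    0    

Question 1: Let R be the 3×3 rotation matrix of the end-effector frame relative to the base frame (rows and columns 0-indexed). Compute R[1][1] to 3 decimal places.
End-effector y-axis (col 1 of R) = (-0.5000,0.5000,-0.7071)
R[1][1] = 0.5000

0.500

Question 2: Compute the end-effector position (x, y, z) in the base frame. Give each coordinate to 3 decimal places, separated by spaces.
4.243 0.000 1.000

after link 1: o_1 = (2.1213, -2.1213, 1.0000)
after link 2: o_2 = (4.2426, 0.0000, 1.0000)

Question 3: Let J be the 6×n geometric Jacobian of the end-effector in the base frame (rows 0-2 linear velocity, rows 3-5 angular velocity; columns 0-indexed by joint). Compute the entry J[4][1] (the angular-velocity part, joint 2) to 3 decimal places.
axis z_1 = (0.7071,0.7071,0.0000); lever o_n−o_1 = (2.1213,2.1213,0.0000)
cross product → J_v[:, 1] = (0.0000,-0.0000,-0.0000)
J_ω[:, 1] = z_1
entry J[4][1] = 0.7071

0.707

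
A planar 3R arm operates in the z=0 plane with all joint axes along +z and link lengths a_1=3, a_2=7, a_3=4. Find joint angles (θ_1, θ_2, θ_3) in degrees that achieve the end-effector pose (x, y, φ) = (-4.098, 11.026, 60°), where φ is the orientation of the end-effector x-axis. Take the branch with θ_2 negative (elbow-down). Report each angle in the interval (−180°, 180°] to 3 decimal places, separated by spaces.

wrist centre = target − a_3·(cos φ, sin φ) = (-6.0980, 7.5619)
cos θ_2 = (94.3679−3²−7²)/(2·3·7) = 0.8659; θ_2 = -30.0141° (elbow-down)
β = atan2(7.5619,-6.0980) = 128.8831°; ψ = atan2(-3.5015,9.0613) = -21.1276°
θ_1 = β − ψ = 150.0107°
θ_3 = φ − θ_1 − θ_2 = -59.9966° (wrapped to (-180°,180°])

150.011 -30.014 -59.997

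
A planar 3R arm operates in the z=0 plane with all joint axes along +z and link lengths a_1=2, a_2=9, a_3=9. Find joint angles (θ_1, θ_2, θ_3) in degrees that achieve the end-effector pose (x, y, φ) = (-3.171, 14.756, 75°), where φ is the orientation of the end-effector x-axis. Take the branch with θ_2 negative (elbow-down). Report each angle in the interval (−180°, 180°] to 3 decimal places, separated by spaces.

-120.020 -119.982 -44.998

wrist centre = target − a_3·(cos φ, sin φ) = (-5.5004, 6.0627)
cos θ_2 = (67.0100−2²−9²)/(2·2·9) = -0.4997; θ_2 = -119.9816° (elbow-down)
β = atan2(6.0627,-5.5004) = 132.2160°; ψ = atan2(-7.7957,-2.4975) = -107.7639°
θ_1 = β − ψ = 239.9798°
θ_3 = φ − θ_1 − θ_2 = -44.9982° (wrapped to (-180°,180°])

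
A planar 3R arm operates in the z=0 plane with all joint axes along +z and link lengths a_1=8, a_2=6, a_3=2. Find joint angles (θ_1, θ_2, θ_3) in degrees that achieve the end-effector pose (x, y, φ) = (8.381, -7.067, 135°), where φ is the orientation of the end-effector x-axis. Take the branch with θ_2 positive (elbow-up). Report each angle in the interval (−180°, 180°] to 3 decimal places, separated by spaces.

-60.003 45.004 149.999

wrist centre = target − a_3·(cos φ, sin φ) = (9.7952, -8.4812)
cos θ_2 = (167.8772−8²−6²)/(2·8·6) = 0.7071; θ_2 = 45.0043° (elbow-up)
β = atan2(-8.4812,9.7952) = -40.8877°; ψ = atan2(4.2430,12.2423) = 19.1153°
θ_1 = β − ψ = -60.0031°
θ_3 = φ − θ_1 − θ_2 = 149.9988° (wrapped to (-180°,180°])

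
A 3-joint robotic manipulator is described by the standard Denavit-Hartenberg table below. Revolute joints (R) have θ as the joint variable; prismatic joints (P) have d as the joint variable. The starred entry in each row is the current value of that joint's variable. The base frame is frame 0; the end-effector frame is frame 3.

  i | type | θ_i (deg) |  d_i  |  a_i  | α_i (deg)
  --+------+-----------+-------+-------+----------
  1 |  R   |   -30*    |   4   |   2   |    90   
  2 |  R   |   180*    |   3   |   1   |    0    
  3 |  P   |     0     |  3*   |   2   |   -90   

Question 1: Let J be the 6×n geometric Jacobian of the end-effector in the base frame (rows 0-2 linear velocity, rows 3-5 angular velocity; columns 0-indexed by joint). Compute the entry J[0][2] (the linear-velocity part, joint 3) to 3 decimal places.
prismatic axis z_2 = (-0.5000,-0.8660,0.0000)
J_v[:, 2] = z_2; J_ω[:, 2] = (0,0,0)
entry J[0][2] = -0.5000

-0.500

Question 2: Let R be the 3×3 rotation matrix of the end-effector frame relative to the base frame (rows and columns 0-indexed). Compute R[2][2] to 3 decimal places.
-1.000

End-effector z-axis (col 2 of R) = (-0.0000,-0.0000,-1.0000)
R[2][2] = -1.0000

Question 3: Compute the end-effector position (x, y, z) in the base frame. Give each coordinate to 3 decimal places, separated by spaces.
-3.866 -4.696 4.000

after link 1: o_1 = (1.7321, -1.0000, 4.0000)
after link 2: o_2 = (-0.6340, -3.0981, 4.0000)
after link 3: o_3 = (-3.8660, -4.6962, 4.0000)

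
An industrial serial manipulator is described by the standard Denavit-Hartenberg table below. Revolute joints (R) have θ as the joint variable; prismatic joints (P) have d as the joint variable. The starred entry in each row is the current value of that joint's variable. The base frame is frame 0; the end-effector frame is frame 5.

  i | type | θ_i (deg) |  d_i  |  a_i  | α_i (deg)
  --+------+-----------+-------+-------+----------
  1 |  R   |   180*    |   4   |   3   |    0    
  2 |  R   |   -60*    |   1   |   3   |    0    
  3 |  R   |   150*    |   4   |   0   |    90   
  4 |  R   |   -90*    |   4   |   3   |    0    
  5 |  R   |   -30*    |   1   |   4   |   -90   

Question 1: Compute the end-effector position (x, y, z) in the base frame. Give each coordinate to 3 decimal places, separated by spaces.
-9.500 4.598 2.536

after link 1: o_1 = (-3.0000, 0.0000, 4.0000)
after link 2: o_2 = (-4.5000, 2.5981, 5.0000)
after link 3: o_3 = (-4.5000, 2.5981, 9.0000)
after link 4: o_4 = (-8.5000, 2.5981, 6.0000)
after link 5: o_5 = (-9.5000, 4.5981, 2.5359)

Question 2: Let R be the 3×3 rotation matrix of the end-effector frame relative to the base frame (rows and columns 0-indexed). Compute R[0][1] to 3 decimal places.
1.000

End-effector y-axis (col 1 of R) = (1.0000,0.0000,-0.0000)
R[0][1] = 1.0000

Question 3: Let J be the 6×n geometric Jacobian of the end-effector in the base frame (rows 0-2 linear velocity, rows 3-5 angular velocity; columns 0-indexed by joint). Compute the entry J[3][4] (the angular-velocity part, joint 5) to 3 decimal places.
axis z_4 = (-1.0000,-0.0000,0.0000); lever o_n−o_4 = (-1.0000,2.0000,-3.4641)
cross product → J_v[:, 4] = (0.0000,-3.4641,-2.0000)
J_ω[:, 4] = z_4
entry J[3][4] = -1.0000

-1.000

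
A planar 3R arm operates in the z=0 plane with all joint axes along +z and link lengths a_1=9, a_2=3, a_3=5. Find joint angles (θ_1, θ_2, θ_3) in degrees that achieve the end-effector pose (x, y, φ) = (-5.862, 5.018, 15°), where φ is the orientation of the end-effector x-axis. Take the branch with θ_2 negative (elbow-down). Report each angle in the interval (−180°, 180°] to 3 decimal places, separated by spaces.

wrist centre = target − a_3·(cos φ, sin φ) = (-10.6916, 3.7239)
cos θ_2 = (128.1784−9²−3²)/(2·9·3) = 0.7070; θ_2 = -45.0081° (elbow-down)
β = atan2(3.7239,-10.6916) = 160.7967°; ψ = atan2(-2.1216,11.1210) = -10.8008°
θ_1 = β − ψ = 171.5976°
θ_3 = φ − θ_1 − θ_2 = -111.5895° (wrapped to (-180°,180°])

171.598 -45.008 -111.590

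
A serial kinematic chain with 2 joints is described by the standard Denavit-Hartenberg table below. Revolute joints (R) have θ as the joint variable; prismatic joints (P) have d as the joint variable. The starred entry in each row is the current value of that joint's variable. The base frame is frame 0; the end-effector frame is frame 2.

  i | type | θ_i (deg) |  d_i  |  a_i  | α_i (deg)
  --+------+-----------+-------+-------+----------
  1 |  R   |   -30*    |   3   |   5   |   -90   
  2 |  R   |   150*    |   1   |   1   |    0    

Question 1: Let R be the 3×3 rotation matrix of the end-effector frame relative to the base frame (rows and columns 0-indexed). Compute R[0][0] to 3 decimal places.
End-effector x-axis (col 0 of R) = (-0.7500,0.4330,-0.5000)
R[0][0] = -0.7500

-0.750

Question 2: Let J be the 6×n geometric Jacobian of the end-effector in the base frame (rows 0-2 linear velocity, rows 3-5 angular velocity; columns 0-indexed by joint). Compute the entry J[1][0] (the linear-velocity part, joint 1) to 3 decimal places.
axis z_0 = ẑ; lever o_n−o_0 = (4.0801,-1.2010,2.5000)
cross product → J_v[:, 0] = (1.2010,4.0801,-0.0000)
J_ω[:, 0] = z_0
entry J[1][0] = 4.0801

4.080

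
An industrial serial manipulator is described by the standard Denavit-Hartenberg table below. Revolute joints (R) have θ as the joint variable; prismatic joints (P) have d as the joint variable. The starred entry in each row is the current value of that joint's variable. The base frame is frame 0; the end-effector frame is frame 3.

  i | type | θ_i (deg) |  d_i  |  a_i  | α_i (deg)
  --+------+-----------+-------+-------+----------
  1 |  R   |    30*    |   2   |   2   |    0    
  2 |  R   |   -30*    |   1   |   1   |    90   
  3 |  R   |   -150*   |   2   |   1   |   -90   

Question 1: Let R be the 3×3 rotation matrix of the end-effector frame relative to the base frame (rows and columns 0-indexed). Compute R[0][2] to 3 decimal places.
0.500

End-effector z-axis (col 2 of R) = (0.5000,-0.0000,-0.8660)
R[0][2] = 0.5000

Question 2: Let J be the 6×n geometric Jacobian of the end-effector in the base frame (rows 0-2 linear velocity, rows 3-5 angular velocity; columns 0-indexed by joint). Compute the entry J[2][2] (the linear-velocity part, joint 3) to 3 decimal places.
axis z_2 = (0.0000,-1.0000,0.0000); lever o_n−o_2 = (-0.8660,-2.0000,-0.5000)
cross product → J_v[:, 2] = (0.5000,-0.0000,-0.8660)
J_ω[:, 2] = z_2
entry J[2][2] = -0.8660

-0.866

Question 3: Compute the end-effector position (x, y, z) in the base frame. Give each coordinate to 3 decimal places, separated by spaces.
1.866 -1.000 2.500

after link 1: o_1 = (1.7321, 1.0000, 2.0000)
after link 2: o_2 = (2.7321, 1.0000, 3.0000)
after link 3: o_3 = (1.8660, -1.0000, 2.5000)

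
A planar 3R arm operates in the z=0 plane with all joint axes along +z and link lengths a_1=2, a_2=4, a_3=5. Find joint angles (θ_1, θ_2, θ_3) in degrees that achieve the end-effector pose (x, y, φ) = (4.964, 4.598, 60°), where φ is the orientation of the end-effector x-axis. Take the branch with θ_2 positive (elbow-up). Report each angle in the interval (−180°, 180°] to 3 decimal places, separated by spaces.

-120.007 150.004 30.003

wrist centre = target − a_3·(cos φ, sin φ) = (2.4640, 0.2679)
cos θ_2 = (6.1431−2²−4²)/(2·2·4) = -0.8661; θ_2 = 150.0039° (elbow-up)
β = atan2(0.2679,2.4640) = 6.2045°; ψ = atan2(1.9998,-1.4642) = 126.2118°
θ_1 = β − ψ = -120.0072°
θ_3 = φ − θ_1 − θ_2 = 30.0033° (wrapped to (-180°,180°])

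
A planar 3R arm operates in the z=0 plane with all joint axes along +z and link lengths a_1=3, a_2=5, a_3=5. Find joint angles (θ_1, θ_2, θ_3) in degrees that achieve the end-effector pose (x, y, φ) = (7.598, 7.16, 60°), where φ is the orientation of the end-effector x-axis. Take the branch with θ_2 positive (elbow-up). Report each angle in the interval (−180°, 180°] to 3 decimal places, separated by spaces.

wrist centre = target − a_3·(cos φ, sin φ) = (5.0980, 2.8299)
cos θ_2 = (33.9978−3²−5²)/(2·3·5) = -0.0001; θ_2 = 90.0042° (elbow-up)
β = atan2(2.8299,5.0980) = 29.0344°; ψ = atan2(5.0000,2.9996) = 59.0394°
θ_1 = β − ψ = -30.0049°
θ_3 = φ − θ_1 − θ_2 = 0.0007° (wrapped to (-180°,180°])

-30.005 90.004 0.001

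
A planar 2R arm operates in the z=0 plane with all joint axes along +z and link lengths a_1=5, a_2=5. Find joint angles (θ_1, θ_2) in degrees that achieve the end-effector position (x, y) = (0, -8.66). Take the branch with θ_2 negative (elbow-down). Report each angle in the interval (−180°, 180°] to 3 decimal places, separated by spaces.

cos θ_2 = (74.9956−5²−5²)/(2·5·5) = 0.4999; θ_2 = -60.0058° (elbow-down)
β = atan2(-8.6600,0.0000) = -90.0000°; ψ = atan2(-4.3304,7.4996) = -30.0029°
θ_1 = β − ψ = -59.9971°

-59.997 -60.006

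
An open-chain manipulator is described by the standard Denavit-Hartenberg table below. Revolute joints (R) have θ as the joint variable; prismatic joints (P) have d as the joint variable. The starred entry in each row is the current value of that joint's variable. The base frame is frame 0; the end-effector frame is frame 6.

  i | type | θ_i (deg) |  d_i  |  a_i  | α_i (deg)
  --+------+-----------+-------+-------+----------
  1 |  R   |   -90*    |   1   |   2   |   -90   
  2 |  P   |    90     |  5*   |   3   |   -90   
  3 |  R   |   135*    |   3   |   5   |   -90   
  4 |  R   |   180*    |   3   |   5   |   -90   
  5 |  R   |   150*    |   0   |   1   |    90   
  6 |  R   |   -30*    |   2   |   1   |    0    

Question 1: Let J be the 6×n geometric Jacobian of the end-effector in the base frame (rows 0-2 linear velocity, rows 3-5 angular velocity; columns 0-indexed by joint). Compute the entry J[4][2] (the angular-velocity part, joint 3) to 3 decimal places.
axis z_2 = (0.0000,1.0000,-0.0000); lever o_n−o_2 = (-0.1988,2.5000,0.6724)
cross product → J_v[:, 2] = (0.6724,0.0000,0.1988)
J_ω[:, 2] = z_2
entry J[4][2] = 1.0000

1.000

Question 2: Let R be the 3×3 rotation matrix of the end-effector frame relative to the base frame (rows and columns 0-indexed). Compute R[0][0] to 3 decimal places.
End-effector x-axis (col 0 of R) = (-0.8365,-0.5000,0.2241)
R[0][0] = -0.8365

-0.837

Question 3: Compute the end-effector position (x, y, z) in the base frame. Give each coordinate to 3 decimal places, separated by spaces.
after link 1: o_1 = (0.0000, -2.0000, 1.0000)
after link 2: o_2 = (5.0000, -2.0000, -2.0000)
after link 3: o_3 = (1.4645, 1.0000, 1.5355)
after link 4: o_4 = (7.1213, 1.0000, 0.1213)
after link 5: o_5 = (6.1554, 1.0000, 0.3801)
after link 6: o_6 = (4.8012, 0.5000, -1.3276)

4.801 0.500 -1.328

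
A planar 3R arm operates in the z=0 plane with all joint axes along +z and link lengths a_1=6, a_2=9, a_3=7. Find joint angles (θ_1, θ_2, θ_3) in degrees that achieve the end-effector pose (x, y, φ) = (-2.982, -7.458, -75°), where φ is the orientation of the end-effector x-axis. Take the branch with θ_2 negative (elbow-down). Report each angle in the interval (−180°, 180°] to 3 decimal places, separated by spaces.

-59.988 -150.004 134.993

wrist centre = target − a_3·(cos φ, sin φ) = (-4.7937, -0.6965)
cos θ_2 = (23.4650−6²−9²)/(2·6·9) = -0.8661; θ_2 = -150.0045° (elbow-down)
β = atan2(-0.6965,-4.7937) = -171.7329°; ψ = atan2(-4.4994,-1.7946) = -111.7446°
θ_1 = β − ψ = -59.9883°
θ_3 = φ − θ_1 − θ_2 = 134.9928° (wrapped to (-180°,180°])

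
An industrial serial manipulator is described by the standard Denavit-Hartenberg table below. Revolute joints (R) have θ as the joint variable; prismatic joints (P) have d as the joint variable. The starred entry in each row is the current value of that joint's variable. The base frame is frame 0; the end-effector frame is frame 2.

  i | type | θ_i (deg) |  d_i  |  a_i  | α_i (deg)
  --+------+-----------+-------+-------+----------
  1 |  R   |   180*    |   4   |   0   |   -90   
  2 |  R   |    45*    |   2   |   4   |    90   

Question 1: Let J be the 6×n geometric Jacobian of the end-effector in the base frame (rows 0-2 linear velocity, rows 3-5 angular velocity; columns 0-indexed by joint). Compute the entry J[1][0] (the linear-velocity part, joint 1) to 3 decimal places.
-2.828

axis z_0 = ẑ; lever o_n−o_0 = (-2.8284,-2.0000,1.1716)
cross product → J_v[:, 0] = (2.0000,-2.8284,0.0000)
J_ω[:, 0] = z_0
entry J[1][0] = -2.8284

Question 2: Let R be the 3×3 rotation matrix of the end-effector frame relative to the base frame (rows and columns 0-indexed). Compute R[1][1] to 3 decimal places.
-1.000

End-effector y-axis (col 1 of R) = (-0.0000,-1.0000,0.0000)
R[1][1] = -1.0000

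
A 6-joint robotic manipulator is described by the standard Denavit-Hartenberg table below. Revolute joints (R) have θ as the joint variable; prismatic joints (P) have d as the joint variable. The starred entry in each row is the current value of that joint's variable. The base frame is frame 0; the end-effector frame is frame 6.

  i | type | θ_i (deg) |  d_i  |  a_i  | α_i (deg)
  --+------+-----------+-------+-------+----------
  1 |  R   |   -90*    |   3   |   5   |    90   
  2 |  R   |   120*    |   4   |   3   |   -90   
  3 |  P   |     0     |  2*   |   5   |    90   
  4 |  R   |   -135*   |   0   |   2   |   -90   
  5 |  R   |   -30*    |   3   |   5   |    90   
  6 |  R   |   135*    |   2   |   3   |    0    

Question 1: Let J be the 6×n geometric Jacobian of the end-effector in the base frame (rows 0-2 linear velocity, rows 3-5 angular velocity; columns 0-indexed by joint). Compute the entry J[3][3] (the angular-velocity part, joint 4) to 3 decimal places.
axis z_3 = (-1.0000,-0.0000,0.0000); lever o_n−o_3 = (-3.1714,-4.6995,4.0428)
cross product → J_v[:, 3] = (0.0000,4.0428,4.6995)
J_ω[:, 3] = z_3
entry J[3][3] = -1.0000

-1.000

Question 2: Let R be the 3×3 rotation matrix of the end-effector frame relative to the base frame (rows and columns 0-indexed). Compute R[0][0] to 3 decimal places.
0.354

End-effector x-axis (col 0 of R) = (0.3536,0.4085,0.8415)
R[0][0] = 0.3536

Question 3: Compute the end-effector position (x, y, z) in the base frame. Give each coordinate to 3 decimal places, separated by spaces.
after link 1: o_1 = (0.0000, -5.0000, 3.0000)
after link 2: o_2 = (-4.0000, -3.5000, 5.5981)
after link 3: o_3 = (-4.0000, 0.7321, 8.9282)
after link 4: o_4 = (-4.0000, -1.1998, 8.4106)
after link 5: o_5 = (-6.5000, -6.1588, 10.1876)
after link 6: o_6 = (-7.1714, -3.9674, 12.9710)

-7.171 -3.967 12.971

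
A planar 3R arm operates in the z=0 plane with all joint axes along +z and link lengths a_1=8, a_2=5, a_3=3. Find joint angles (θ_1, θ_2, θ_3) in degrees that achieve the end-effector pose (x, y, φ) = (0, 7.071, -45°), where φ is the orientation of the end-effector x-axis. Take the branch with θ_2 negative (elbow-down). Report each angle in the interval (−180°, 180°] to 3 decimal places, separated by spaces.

wrist centre = target − a_3·(cos φ, sin φ) = (-2.1213, 9.1923)
cos θ_2 = (88.9988−8²−5²)/(2·8·5) = -0.0000; θ_2 = -90.0009° (elbow-down)
β = atan2(9.1923,-2.1213) = 102.9947°; ψ = atan2(-5.0000,7.9999) = -32.0056°
θ_1 = β − ψ = 135.0003°
θ_3 = φ − θ_1 − θ_2 = -89.9995° (wrapped to (-180°,180°])

135.000 -90.001 -89.999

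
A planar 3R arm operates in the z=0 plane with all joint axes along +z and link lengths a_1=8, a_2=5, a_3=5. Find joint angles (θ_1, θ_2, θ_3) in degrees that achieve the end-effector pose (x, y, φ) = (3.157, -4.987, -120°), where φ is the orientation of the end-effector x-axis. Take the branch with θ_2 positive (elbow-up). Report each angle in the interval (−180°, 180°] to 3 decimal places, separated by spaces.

wrist centre = target − a_3·(cos φ, sin φ) = (5.6570, -0.6569)
cos θ_2 = (32.4331−8²−5²)/(2·8·5) = -0.7071; θ_2 = 134.9983° (elbow-up)
β = atan2(-0.6569,5.6570) = -6.6233°; ψ = atan2(3.5356,4.4646) = 38.3768°
θ_1 = β − ψ = -45.0002°
θ_3 = φ − θ_1 − θ_2 = 150.0019° (wrapped to (-180°,180°])

-45.000 134.998 150.002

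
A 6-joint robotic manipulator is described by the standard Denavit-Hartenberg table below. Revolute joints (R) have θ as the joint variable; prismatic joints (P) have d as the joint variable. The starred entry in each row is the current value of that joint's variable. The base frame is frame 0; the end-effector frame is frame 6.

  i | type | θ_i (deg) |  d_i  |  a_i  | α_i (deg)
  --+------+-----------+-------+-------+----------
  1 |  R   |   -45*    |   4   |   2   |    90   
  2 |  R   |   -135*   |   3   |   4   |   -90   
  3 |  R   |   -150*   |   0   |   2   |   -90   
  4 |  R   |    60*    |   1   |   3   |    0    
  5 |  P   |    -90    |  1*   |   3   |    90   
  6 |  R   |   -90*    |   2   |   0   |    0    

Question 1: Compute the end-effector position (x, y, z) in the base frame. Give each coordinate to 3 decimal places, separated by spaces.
after link 1: o_1 = (1.4142, -1.4142, 4.0000)
after link 2: o_2 = (-2.7071, -1.5355, 1.1716)
after link 3: o_3 = (-2.5482, -3.1087, 2.3963)
after link 4: o_4 = (-4.5904, -3.3518, 4.7984)
after link 5: o_5 = (-4.4963, -6.5078, 4.9752)
after link 6: o_6 = (-3.7098, -6.5872, 3.1381)

-3.710 -6.587 3.138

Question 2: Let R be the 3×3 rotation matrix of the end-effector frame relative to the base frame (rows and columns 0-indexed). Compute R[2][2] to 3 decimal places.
End-effector z-axis (col 2 of R) = (0.3933,-0.0397,-0.9186)
R[2][2] = -0.9186

-0.919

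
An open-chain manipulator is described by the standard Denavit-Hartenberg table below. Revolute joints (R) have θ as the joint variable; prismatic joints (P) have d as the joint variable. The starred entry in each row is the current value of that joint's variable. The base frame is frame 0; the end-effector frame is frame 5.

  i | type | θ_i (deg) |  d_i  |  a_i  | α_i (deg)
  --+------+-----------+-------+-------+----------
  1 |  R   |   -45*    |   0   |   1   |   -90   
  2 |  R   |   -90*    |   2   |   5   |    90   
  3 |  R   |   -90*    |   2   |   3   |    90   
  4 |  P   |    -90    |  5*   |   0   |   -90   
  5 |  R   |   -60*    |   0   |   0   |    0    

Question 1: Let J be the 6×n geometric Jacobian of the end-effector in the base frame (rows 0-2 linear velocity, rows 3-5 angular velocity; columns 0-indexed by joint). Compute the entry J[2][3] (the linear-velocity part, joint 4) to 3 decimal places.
-1.000

prismatic axis z_3 = (-0.0000,0.0000,-1.0000)
J_v[:, 3] = z_3; J_ω[:, 3] = (0,0,0)
entry J[2][3] = -1.0000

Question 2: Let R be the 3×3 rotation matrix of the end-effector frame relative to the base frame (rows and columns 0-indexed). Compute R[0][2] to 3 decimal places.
-0.707

End-effector z-axis (col 2 of R) = (-0.7071,-0.7071,-0.0000)
R[0][2] = -0.7071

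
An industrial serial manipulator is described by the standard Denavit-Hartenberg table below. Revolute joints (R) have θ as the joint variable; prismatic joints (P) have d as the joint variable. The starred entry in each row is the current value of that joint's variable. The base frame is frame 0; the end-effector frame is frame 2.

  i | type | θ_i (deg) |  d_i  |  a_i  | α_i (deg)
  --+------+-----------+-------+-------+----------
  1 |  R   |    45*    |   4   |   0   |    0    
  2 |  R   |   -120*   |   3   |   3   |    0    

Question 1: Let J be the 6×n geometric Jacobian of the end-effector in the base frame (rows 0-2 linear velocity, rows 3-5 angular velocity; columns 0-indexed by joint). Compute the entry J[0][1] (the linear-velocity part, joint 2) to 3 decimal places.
axis z_1 = (0.0000,0.0000,1.0000); lever o_n−o_1 = (0.7765,-2.8978,3.0000)
cross product → J_v[:, 1] = (2.8978,0.7765,-0.0000)
J_ω[:, 1] = z_1
entry J[0][1] = 2.8978

2.898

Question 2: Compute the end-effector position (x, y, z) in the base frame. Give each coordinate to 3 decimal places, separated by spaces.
0.776 -2.898 7.000

after link 1: o_1 = (0.0000, 0.0000, 4.0000)
after link 2: o_2 = (0.7765, -2.8978, 7.0000)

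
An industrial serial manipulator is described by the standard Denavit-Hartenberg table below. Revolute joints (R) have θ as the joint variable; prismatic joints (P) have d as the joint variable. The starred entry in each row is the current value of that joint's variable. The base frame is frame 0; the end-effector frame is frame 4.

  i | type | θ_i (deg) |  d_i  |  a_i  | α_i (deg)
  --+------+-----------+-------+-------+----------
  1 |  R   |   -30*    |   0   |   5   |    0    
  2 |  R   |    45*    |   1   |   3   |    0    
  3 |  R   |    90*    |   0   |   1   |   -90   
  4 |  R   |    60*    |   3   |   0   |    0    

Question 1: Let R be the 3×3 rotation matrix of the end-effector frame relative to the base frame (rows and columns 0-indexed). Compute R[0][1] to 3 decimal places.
0.224

End-effector y-axis (col 1 of R) = (0.2241,-0.8365,-0.5000)
R[0][1] = 0.2241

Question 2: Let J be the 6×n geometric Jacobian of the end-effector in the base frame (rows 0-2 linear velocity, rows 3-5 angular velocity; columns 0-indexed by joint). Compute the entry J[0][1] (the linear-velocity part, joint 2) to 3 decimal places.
-0.966

axis z_1 = (0.0000,0.0000,1.0000); lever o_n−o_1 = (-0.2588,0.9659,1.0000)
cross product → J_v[:, 1] = (-0.9659,-0.2588,0.0000)
J_ω[:, 1] = z_1
entry J[0][1] = -0.9659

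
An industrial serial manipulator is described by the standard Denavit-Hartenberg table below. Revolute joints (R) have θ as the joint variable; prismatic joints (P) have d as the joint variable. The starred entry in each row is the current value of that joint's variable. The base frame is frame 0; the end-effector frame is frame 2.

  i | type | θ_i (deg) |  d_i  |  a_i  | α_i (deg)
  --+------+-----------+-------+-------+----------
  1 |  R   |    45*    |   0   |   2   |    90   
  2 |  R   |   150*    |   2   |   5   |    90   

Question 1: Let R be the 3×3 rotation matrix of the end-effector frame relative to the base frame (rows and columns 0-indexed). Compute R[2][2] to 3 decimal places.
0.866

End-effector z-axis (col 2 of R) = (0.3536,0.3536,0.8660)
R[2][2] = 0.8660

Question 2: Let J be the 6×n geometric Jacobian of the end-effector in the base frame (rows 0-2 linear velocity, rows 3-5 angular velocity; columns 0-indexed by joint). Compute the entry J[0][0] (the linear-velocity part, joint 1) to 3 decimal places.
axis z_0 = ẑ; lever o_n−o_0 = (-0.2334,-3.0619,2.5000)
cross product → J_v[:, 0] = (3.0619,-0.2334,0.0000)
J_ω[:, 0] = z_0
entry J[0][0] = 3.0619

3.062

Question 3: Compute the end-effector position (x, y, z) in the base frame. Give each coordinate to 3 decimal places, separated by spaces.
after link 1: o_1 = (1.4142, 1.4142, 0.0000)
after link 2: o_2 = (-0.2334, -3.0619, 2.5000)

-0.233 -3.062 2.500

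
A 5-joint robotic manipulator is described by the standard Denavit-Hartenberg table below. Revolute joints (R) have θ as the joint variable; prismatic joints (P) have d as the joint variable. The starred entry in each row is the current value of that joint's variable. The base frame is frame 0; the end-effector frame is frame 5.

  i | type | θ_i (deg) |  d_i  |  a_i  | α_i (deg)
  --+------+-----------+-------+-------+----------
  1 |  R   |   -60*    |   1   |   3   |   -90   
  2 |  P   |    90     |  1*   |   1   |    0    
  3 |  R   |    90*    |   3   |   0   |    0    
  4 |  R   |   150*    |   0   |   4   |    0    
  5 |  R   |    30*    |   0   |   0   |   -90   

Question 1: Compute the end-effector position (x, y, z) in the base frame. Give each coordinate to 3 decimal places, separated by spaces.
after link 1: o_1 = (1.5000, -2.5981, 1.0000)
after link 2: o_2 = (2.3660, -2.0981, 0.0000)
after link 3: o_3 = (4.9641, -0.5981, 0.0000)
after link 4: o_4 = (6.6962, -3.5981, 2.0000)
after link 5: o_5 = (6.6962, -3.5981, 2.0000)

6.696 -3.598 2.000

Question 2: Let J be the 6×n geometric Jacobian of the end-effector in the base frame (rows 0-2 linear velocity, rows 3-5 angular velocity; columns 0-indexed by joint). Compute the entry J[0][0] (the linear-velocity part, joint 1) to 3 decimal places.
3.598

axis z_0 = ẑ; lever o_n−o_0 = (6.6962,-3.5981,2.0000)
cross product → J_v[:, 0] = (3.5981,6.6962,-0.0000)
J_ω[:, 0] = z_0
entry J[0][0] = 3.5981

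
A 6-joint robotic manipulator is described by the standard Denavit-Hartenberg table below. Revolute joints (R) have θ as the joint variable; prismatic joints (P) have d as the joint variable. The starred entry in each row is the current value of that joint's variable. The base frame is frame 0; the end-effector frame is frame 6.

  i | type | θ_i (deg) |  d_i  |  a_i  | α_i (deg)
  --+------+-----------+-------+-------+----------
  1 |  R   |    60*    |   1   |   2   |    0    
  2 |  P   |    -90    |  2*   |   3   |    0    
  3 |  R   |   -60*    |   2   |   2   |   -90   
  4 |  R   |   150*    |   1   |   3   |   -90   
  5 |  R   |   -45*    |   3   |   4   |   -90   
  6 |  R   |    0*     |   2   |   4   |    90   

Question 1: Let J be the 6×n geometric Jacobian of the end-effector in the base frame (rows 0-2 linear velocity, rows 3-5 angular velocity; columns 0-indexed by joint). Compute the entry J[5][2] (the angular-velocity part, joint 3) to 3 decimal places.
axis z_2 = (0.0000,0.0000,1.0000); lever o_n−o_2 = (5.2426,8.2218,-0.4375)
cross product → J_v[:, 2] = (-8.2218,5.2426,0.0000)
J_ω[:, 2] = z_2
entry J[5][2] = 1.0000

1.000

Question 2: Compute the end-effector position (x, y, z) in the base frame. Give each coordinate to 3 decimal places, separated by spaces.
8.841 8.454 2.563

after link 1: o_1 = (1.0000, 1.7321, 1.0000)
after link 2: o_2 = (3.5981, 0.2321, 3.0000)
after link 3: o_3 = (3.5981, -1.7679, 5.0000)
after link 4: o_4 = (4.5981, 0.8301, 3.5000)
after link 5: o_5 = (7.4265, 4.7796, 4.6839)
after link 6: o_6 = (8.8407, 8.4539, 2.5625)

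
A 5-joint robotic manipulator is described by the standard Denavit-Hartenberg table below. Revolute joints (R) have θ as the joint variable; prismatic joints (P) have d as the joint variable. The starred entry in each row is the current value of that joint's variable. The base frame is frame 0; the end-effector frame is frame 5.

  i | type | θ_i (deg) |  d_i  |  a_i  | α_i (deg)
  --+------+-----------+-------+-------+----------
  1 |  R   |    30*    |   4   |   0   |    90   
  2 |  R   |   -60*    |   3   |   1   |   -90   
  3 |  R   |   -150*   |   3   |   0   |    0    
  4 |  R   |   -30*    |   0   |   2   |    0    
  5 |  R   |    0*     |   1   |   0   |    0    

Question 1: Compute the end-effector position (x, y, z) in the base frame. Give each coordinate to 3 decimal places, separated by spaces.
4.067 -1.116 6.866

after link 1: o_1 = (0.0000, 0.0000, 4.0000)
after link 2: o_2 = (1.9330, -2.3481, 3.1340)
after link 3: o_3 = (4.1830, -1.0490, 4.6340)
after link 4: o_4 = (3.3170, -1.5490, 6.3660)
after link 5: o_5 = (4.0670, -1.1160, 6.8660)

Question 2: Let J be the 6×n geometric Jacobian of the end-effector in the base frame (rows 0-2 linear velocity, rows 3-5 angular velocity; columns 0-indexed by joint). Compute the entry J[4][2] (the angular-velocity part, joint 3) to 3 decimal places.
axis z_2 = (0.7500,0.4330,0.5000); lever o_n−o_2 = (2.1340,1.2321,3.7321)
cross product → J_v[:, 2] = (1.0000,-1.7321,0.0000)
J_ω[:, 2] = z_2
entry J[4][2] = 0.4330

0.433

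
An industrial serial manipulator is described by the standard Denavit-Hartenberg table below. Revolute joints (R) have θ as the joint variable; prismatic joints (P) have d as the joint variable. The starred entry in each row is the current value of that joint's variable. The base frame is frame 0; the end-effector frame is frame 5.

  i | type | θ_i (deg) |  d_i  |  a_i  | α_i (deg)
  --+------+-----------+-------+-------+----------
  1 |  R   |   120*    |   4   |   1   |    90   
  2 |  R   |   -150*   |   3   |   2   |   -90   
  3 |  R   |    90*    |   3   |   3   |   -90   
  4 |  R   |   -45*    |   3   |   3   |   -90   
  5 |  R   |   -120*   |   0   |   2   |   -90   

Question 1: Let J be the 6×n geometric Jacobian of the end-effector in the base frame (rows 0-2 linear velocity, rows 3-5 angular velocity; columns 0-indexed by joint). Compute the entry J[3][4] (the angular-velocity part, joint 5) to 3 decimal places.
-0.436

axis z_4 = (-0.4356,-0.6597,0.6124); lever o_n−o_4 = (0.0391,1.3464,1.4784)
cross product → J_v[:, 4] = (-1.7999,0.6680,-0.5607)
J_ω[:, 4] = z_4
entry J[3][4] = -0.4356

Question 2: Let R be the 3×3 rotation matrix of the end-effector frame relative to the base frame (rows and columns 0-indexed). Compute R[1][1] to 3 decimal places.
End-effector y-axis (col 1 of R) = (0.4356,0.6597,-0.6124)
R[1][1] = 0.6597

0.660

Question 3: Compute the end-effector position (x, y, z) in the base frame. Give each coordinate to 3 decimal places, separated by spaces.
after link 1: o_1 = (-0.5000, 0.8660, 4.0000)
after link 2: o_2 = (2.9641, 0.8660, 3.0000)
after link 3: o_3 = (-0.3840, 0.6651, 0.4019)
after link 4: o_4 = (-4.0505, 2.7730, 0.0648)
after link 5: o_5 = (-4.0113, 4.1194, 1.5432)

-4.011 4.119 1.543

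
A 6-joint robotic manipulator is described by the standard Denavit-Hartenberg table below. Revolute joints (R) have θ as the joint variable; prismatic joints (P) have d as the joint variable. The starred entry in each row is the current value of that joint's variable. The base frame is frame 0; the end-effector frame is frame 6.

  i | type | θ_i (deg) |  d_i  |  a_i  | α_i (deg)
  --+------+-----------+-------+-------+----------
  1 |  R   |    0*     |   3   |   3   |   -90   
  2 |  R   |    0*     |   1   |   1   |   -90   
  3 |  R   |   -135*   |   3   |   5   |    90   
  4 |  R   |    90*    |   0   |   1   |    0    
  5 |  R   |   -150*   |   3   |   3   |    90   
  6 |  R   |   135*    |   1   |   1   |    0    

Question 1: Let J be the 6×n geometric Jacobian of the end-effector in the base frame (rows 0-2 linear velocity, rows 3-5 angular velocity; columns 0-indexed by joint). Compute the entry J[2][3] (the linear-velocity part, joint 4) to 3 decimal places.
-0.280

axis z_3 = (-0.7071,-0.7071,-0.0000); lever o_n−o_3 = (-2.8196,-2.4230,1.4857)
cross product → J_v[:, 3] = (-1.0506,1.0506,-0.2804)
J_ω[:, 3] = z_3
entry J[2][3] = -0.2804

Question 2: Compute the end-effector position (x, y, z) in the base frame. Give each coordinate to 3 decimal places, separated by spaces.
after link 1: o_1 = (3.0000, 0.0000, 3.0000)
after link 2: o_2 = (4.0000, 1.0000, 3.0000)
after link 3: o_3 = (0.4645, 4.5355, 0.0000)
after link 4: o_4 = (0.4645, 4.5355, -1.0000)
after link 5: o_5 = (-2.7175, 3.4749, 1.5981)
after link 6: o_6 = (-2.3551, 2.1125, 1.4857)

-2.355 2.113 1.486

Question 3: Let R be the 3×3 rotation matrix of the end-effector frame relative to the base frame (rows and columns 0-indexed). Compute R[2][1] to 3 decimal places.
End-effector y-axis (col 1 of R) = (0.7500,0.2500,-0.6124)
R[2][1] = -0.6124

-0.612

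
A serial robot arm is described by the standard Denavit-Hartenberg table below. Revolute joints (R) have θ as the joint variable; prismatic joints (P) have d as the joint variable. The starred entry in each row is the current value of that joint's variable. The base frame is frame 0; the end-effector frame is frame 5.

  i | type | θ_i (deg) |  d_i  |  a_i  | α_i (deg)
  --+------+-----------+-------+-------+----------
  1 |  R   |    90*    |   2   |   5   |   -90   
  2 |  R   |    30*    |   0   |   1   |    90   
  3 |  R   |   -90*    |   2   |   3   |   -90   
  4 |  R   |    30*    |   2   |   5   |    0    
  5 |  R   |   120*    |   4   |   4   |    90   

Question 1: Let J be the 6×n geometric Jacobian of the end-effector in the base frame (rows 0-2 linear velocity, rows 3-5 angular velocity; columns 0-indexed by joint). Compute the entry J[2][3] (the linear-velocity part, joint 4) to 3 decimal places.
axis z_3 = (-0.0000,0.8660,-0.5000); lever o_n−o_3 = (0.8660,2.9462,-6.8971)
cross product → J_v[:, 3] = (-4.5000,-0.4330,-0.7500)
J_ω[:, 3] = z_3
entry J[2][3] = -0.7500

-0.750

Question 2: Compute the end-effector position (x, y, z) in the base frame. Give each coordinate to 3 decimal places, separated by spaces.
after link 1: o_1 = (0.0000, 5.0000, 2.0000)
after link 2: o_2 = (0.0000, 5.8660, 1.5000)
after link 3: o_3 = (3.0000, 6.8660, 3.2321)
after link 4: o_4 = (7.3301, 7.3481, 0.0670)
after link 5: o_5 = (3.8660, 9.8122, -3.6651)

3.866 9.812 -3.665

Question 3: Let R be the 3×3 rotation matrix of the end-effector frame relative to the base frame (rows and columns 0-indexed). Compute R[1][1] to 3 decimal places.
End-effector y-axis (col 1 of R) = (-0.0000,0.8660,-0.5000)
R[1][1] = 0.8660

0.866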